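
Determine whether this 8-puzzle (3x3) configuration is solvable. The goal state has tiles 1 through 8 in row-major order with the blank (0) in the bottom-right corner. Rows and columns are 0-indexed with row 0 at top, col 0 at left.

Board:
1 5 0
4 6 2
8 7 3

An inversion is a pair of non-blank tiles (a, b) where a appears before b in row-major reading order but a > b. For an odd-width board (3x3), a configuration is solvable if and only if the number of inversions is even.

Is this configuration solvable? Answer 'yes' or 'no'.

Answer: yes

Derivation:
Inversions (pairs i<j in row-major order where tile[i] > tile[j] > 0): 10
10 is even, so the puzzle is solvable.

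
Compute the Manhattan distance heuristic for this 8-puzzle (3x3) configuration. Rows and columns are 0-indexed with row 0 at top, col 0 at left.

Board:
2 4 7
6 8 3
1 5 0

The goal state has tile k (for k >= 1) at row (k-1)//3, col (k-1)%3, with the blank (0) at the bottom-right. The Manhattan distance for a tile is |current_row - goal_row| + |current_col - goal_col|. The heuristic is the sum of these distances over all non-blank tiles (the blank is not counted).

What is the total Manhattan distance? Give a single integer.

Answer: 14

Derivation:
Tile 2: at (0,0), goal (0,1), distance |0-0|+|0-1| = 1
Tile 4: at (0,1), goal (1,0), distance |0-1|+|1-0| = 2
Tile 7: at (0,2), goal (2,0), distance |0-2|+|2-0| = 4
Tile 6: at (1,0), goal (1,2), distance |1-1|+|0-2| = 2
Tile 8: at (1,1), goal (2,1), distance |1-2|+|1-1| = 1
Tile 3: at (1,2), goal (0,2), distance |1-0|+|2-2| = 1
Tile 1: at (2,0), goal (0,0), distance |2-0|+|0-0| = 2
Tile 5: at (2,1), goal (1,1), distance |2-1|+|1-1| = 1
Sum: 1 + 2 + 4 + 2 + 1 + 1 + 2 + 1 = 14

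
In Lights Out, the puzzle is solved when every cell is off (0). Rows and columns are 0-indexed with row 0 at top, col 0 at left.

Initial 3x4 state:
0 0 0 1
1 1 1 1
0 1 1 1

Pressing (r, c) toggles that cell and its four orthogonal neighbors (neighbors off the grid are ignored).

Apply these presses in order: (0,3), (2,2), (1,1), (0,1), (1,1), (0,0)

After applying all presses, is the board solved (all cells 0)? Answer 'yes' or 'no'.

After press 1 at (0,3):
0 0 1 0
1 1 1 0
0 1 1 1

After press 2 at (2,2):
0 0 1 0
1 1 0 0
0 0 0 0

After press 3 at (1,1):
0 1 1 0
0 0 1 0
0 1 0 0

After press 4 at (0,1):
1 0 0 0
0 1 1 0
0 1 0 0

After press 5 at (1,1):
1 1 0 0
1 0 0 0
0 0 0 0

After press 6 at (0,0):
0 0 0 0
0 0 0 0
0 0 0 0

Lights still on: 0

Answer: yes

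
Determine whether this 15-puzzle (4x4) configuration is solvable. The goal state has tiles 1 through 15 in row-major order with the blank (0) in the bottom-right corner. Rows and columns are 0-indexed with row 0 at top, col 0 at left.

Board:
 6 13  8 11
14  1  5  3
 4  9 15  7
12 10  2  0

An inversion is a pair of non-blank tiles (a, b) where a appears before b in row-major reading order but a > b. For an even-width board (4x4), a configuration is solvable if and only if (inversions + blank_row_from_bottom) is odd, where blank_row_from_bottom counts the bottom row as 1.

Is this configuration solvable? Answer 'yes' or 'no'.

Answer: yes

Derivation:
Inversions: 54
Blank is in row 3 (0-indexed from top), which is row 1 counting from the bottom (bottom = 1).
54 + 1 = 55, which is odd, so the puzzle is solvable.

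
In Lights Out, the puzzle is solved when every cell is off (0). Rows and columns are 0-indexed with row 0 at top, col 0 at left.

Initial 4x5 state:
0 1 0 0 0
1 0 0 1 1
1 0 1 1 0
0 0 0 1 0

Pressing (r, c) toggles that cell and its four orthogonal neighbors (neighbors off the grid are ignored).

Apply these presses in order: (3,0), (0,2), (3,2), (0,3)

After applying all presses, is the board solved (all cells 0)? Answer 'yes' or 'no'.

Answer: no

Derivation:
After press 1 at (3,0):
0 1 0 0 0
1 0 0 1 1
0 0 1 1 0
1 1 0 1 0

After press 2 at (0,2):
0 0 1 1 0
1 0 1 1 1
0 0 1 1 0
1 1 0 1 0

After press 3 at (3,2):
0 0 1 1 0
1 0 1 1 1
0 0 0 1 0
1 0 1 0 0

After press 4 at (0,3):
0 0 0 0 1
1 0 1 0 1
0 0 0 1 0
1 0 1 0 0

Lights still on: 7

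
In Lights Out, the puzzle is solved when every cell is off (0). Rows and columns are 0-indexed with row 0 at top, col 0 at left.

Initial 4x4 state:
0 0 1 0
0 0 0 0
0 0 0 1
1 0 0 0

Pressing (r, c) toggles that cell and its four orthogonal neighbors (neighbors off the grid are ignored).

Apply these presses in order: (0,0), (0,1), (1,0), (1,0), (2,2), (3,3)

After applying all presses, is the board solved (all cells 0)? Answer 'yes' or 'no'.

Answer: no

Derivation:
After press 1 at (0,0):
1 1 1 0
1 0 0 0
0 0 0 1
1 0 0 0

After press 2 at (0,1):
0 0 0 0
1 1 0 0
0 0 0 1
1 0 0 0

After press 3 at (1,0):
1 0 0 0
0 0 0 0
1 0 0 1
1 0 0 0

After press 4 at (1,0):
0 0 0 0
1 1 0 0
0 0 0 1
1 0 0 0

After press 5 at (2,2):
0 0 0 0
1 1 1 0
0 1 1 0
1 0 1 0

After press 6 at (3,3):
0 0 0 0
1 1 1 0
0 1 1 1
1 0 0 1

Lights still on: 8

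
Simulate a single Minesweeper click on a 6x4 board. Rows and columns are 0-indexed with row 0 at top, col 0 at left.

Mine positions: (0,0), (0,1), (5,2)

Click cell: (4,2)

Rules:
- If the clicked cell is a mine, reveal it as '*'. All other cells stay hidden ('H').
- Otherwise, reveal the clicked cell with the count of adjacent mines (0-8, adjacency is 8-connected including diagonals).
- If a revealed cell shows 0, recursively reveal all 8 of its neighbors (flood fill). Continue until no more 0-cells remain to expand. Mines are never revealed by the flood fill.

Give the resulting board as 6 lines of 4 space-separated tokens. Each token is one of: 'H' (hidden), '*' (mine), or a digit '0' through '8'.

H H H H
H H H H
H H H H
H H H H
H H 1 H
H H H H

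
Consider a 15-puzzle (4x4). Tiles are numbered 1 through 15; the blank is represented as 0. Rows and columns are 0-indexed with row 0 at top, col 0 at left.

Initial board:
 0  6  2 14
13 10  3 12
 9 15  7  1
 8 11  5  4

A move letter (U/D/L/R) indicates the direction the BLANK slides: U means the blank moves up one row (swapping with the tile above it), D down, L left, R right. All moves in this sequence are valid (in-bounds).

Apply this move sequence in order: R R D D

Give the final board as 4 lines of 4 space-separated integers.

Answer:  6  2  3 14
13 10  7 12
 9 15  0  1
 8 11  5  4

Derivation:
After move 1 (R):
 6  0  2 14
13 10  3 12
 9 15  7  1
 8 11  5  4

After move 2 (R):
 6  2  0 14
13 10  3 12
 9 15  7  1
 8 11  5  4

After move 3 (D):
 6  2  3 14
13 10  0 12
 9 15  7  1
 8 11  5  4

After move 4 (D):
 6  2  3 14
13 10  7 12
 9 15  0  1
 8 11  5  4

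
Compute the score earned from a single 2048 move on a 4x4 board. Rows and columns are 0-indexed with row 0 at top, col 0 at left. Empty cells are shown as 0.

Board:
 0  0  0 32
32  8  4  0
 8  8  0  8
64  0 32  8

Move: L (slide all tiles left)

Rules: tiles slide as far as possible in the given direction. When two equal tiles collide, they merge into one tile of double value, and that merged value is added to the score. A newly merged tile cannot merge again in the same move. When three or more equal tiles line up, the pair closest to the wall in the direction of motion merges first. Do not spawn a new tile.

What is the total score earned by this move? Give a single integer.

Answer: 16

Derivation:
Slide left:
row 0: [0, 0, 0, 32] -> [32, 0, 0, 0]  score +0 (running 0)
row 1: [32, 8, 4, 0] -> [32, 8, 4, 0]  score +0 (running 0)
row 2: [8, 8, 0, 8] -> [16, 8, 0, 0]  score +16 (running 16)
row 3: [64, 0, 32, 8] -> [64, 32, 8, 0]  score +0 (running 16)
Board after move:
32  0  0  0
32  8  4  0
16  8  0  0
64 32  8  0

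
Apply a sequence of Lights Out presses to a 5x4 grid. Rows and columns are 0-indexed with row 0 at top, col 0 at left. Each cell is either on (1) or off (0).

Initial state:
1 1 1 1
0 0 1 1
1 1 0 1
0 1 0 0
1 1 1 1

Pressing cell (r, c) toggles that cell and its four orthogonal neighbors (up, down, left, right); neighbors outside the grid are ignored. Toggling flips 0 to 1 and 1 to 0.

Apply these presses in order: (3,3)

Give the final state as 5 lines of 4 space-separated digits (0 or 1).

Answer: 1 1 1 1
0 0 1 1
1 1 0 0
0 1 1 1
1 1 1 0

Derivation:
After press 1 at (3,3):
1 1 1 1
0 0 1 1
1 1 0 0
0 1 1 1
1 1 1 0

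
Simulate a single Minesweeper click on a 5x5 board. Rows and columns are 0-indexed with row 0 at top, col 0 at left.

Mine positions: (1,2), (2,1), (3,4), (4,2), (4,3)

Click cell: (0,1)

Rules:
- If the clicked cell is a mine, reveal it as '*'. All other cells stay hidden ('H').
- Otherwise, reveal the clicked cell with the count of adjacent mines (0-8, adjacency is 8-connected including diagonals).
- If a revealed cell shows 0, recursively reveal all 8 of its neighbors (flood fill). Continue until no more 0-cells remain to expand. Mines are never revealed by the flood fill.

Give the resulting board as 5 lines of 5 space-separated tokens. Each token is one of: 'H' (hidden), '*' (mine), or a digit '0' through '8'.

H 1 H H H
H H H H H
H H H H H
H H H H H
H H H H H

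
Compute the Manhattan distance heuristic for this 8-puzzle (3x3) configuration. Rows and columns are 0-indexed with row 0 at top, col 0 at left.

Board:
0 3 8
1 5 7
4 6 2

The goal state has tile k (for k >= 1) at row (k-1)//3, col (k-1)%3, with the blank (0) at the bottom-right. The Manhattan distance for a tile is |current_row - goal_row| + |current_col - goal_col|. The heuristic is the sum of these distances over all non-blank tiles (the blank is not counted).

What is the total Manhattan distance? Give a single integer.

Tile 3: (0,1)->(0,2) = 1
Tile 8: (0,2)->(2,1) = 3
Tile 1: (1,0)->(0,0) = 1
Tile 5: (1,1)->(1,1) = 0
Tile 7: (1,2)->(2,0) = 3
Tile 4: (2,0)->(1,0) = 1
Tile 6: (2,1)->(1,2) = 2
Tile 2: (2,2)->(0,1) = 3
Sum: 1 + 3 + 1 + 0 + 3 + 1 + 2 + 3 = 14

Answer: 14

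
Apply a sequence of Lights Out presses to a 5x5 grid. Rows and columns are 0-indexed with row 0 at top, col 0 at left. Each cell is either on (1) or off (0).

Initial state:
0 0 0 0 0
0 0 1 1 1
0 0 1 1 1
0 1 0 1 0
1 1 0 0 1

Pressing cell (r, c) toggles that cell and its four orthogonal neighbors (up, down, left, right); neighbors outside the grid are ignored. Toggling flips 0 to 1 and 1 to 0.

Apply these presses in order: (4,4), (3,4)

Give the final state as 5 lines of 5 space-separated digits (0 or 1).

After press 1 at (4,4):
0 0 0 0 0
0 0 1 1 1
0 0 1 1 1
0 1 0 1 1
1 1 0 1 0

After press 2 at (3,4):
0 0 0 0 0
0 0 1 1 1
0 0 1 1 0
0 1 0 0 0
1 1 0 1 1

Answer: 0 0 0 0 0
0 0 1 1 1
0 0 1 1 0
0 1 0 0 0
1 1 0 1 1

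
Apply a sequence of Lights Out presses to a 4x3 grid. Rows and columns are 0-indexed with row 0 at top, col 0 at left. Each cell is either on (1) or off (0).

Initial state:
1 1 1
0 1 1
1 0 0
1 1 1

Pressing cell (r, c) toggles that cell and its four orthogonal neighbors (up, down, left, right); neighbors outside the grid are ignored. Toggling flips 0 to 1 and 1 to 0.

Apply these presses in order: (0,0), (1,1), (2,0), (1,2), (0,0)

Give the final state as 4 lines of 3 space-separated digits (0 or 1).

Answer: 1 0 0
0 1 1
0 0 1
0 1 1

Derivation:
After press 1 at (0,0):
0 0 1
1 1 1
1 0 0
1 1 1

After press 2 at (1,1):
0 1 1
0 0 0
1 1 0
1 1 1

After press 3 at (2,0):
0 1 1
1 0 0
0 0 0
0 1 1

After press 4 at (1,2):
0 1 0
1 1 1
0 0 1
0 1 1

After press 5 at (0,0):
1 0 0
0 1 1
0 0 1
0 1 1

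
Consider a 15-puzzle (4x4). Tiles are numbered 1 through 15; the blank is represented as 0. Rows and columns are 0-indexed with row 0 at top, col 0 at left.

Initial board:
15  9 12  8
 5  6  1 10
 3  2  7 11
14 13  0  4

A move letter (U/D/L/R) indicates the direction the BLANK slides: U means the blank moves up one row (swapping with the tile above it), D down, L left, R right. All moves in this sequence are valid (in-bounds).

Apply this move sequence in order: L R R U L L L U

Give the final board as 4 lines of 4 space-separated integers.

Answer: 15  9 12  8
 0  6  1 10
 5  3  2  7
14 13  4 11

Derivation:
After move 1 (L):
15  9 12  8
 5  6  1 10
 3  2  7 11
14  0 13  4

After move 2 (R):
15  9 12  8
 5  6  1 10
 3  2  7 11
14 13  0  4

After move 3 (R):
15  9 12  8
 5  6  1 10
 3  2  7 11
14 13  4  0

After move 4 (U):
15  9 12  8
 5  6  1 10
 3  2  7  0
14 13  4 11

After move 5 (L):
15  9 12  8
 5  6  1 10
 3  2  0  7
14 13  4 11

After move 6 (L):
15  9 12  8
 5  6  1 10
 3  0  2  7
14 13  4 11

After move 7 (L):
15  9 12  8
 5  6  1 10
 0  3  2  7
14 13  4 11

After move 8 (U):
15  9 12  8
 0  6  1 10
 5  3  2  7
14 13  4 11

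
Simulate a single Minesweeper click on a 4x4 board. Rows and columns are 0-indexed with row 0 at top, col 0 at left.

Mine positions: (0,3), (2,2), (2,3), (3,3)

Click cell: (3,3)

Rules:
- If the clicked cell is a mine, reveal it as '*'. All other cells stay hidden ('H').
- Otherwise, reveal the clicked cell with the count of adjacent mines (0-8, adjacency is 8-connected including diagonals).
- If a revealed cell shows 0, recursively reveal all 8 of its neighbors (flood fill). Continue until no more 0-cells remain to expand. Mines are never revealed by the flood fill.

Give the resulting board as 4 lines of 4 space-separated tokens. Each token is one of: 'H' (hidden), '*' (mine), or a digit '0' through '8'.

H H H H
H H H H
H H H H
H H H *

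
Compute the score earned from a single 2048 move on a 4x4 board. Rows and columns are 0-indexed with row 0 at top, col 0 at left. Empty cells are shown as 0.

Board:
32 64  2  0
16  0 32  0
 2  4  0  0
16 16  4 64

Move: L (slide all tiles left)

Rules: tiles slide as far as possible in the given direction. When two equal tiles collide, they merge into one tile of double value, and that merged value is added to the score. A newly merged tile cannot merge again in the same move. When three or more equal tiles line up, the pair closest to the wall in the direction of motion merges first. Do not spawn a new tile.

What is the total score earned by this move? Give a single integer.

Answer: 32

Derivation:
Slide left:
row 0: [32, 64, 2, 0] -> [32, 64, 2, 0]  score +0 (running 0)
row 1: [16, 0, 32, 0] -> [16, 32, 0, 0]  score +0 (running 0)
row 2: [2, 4, 0, 0] -> [2, 4, 0, 0]  score +0 (running 0)
row 3: [16, 16, 4, 64] -> [32, 4, 64, 0]  score +32 (running 32)
Board after move:
32 64  2  0
16 32  0  0
 2  4  0  0
32  4 64  0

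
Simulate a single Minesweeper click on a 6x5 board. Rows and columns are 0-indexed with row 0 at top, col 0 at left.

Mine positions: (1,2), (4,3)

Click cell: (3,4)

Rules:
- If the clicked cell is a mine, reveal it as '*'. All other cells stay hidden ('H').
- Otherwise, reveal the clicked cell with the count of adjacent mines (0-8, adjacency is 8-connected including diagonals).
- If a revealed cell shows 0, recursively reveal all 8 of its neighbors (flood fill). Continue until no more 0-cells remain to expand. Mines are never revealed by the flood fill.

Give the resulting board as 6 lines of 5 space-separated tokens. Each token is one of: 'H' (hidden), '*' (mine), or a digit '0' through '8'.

H H H H H
H H H H H
H H H H H
H H H H 1
H H H H H
H H H H H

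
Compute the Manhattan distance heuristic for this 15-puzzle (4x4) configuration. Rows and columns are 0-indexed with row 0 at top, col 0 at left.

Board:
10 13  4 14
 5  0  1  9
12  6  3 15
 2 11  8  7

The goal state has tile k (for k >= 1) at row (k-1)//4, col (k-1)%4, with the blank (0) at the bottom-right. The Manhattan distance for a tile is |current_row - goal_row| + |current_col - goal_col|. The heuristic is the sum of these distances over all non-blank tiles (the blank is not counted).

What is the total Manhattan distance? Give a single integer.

Answer: 40

Derivation:
Tile 10: (0,0)->(2,1) = 3
Tile 13: (0,1)->(3,0) = 4
Tile 4: (0,2)->(0,3) = 1
Tile 14: (0,3)->(3,1) = 5
Tile 5: (1,0)->(1,0) = 0
Tile 1: (1,2)->(0,0) = 3
Tile 9: (1,3)->(2,0) = 4
Tile 12: (2,0)->(2,3) = 3
Tile 6: (2,1)->(1,1) = 1
Tile 3: (2,2)->(0,2) = 2
Tile 15: (2,3)->(3,2) = 2
Tile 2: (3,0)->(0,1) = 4
Tile 11: (3,1)->(2,2) = 2
Tile 8: (3,2)->(1,3) = 3
Tile 7: (3,3)->(1,2) = 3
Sum: 3 + 4 + 1 + 5 + 0 + 3 + 4 + 3 + 1 + 2 + 2 + 4 + 2 + 3 + 3 = 40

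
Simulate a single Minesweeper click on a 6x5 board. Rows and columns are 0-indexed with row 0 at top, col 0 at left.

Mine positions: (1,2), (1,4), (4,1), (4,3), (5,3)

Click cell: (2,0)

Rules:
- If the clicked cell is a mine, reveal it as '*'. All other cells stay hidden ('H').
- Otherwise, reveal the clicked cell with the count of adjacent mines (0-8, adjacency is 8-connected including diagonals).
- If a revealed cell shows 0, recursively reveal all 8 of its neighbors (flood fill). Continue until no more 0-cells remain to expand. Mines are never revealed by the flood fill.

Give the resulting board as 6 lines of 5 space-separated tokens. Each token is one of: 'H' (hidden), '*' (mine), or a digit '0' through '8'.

0 1 H H H
0 1 H H H
0 1 H H H
1 1 H H H
H H H H H
H H H H H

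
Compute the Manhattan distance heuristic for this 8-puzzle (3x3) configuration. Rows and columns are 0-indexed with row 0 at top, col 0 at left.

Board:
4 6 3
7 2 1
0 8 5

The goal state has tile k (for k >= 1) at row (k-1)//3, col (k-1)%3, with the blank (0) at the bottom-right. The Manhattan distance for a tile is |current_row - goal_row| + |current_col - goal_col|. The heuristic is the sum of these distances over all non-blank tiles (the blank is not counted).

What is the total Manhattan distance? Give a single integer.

Answer: 10

Derivation:
Tile 4: (0,0)->(1,0) = 1
Tile 6: (0,1)->(1,2) = 2
Tile 3: (0,2)->(0,2) = 0
Tile 7: (1,0)->(2,0) = 1
Tile 2: (1,1)->(0,1) = 1
Tile 1: (1,2)->(0,0) = 3
Tile 8: (2,1)->(2,1) = 0
Tile 5: (2,2)->(1,1) = 2
Sum: 1 + 2 + 0 + 1 + 1 + 3 + 0 + 2 = 10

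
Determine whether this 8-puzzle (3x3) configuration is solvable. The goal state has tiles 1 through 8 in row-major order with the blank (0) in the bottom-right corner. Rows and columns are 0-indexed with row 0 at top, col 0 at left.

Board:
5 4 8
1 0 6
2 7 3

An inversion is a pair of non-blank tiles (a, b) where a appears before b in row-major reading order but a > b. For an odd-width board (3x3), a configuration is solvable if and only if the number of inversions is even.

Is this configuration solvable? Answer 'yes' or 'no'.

Answer: no

Derivation:
Inversions (pairs i<j in row-major order where tile[i] > tile[j] > 0): 15
15 is odd, so the puzzle is not solvable.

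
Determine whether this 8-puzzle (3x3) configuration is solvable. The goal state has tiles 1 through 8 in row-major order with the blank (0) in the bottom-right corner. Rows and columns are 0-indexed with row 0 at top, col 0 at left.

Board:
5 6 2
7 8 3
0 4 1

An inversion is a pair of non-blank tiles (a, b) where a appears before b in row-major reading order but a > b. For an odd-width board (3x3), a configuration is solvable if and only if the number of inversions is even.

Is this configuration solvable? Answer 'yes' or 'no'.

Inversions (pairs i<j in row-major order where tile[i] > tile[j] > 0): 17
17 is odd, so the puzzle is not solvable.

Answer: no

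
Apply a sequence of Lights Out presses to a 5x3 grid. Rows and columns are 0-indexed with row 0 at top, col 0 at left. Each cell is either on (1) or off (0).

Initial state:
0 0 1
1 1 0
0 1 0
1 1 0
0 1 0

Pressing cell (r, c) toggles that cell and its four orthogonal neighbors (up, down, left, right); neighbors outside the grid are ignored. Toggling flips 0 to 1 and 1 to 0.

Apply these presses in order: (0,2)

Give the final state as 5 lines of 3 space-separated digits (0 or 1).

Answer: 0 1 0
1 1 1
0 1 0
1 1 0
0 1 0

Derivation:
After press 1 at (0,2):
0 1 0
1 1 1
0 1 0
1 1 0
0 1 0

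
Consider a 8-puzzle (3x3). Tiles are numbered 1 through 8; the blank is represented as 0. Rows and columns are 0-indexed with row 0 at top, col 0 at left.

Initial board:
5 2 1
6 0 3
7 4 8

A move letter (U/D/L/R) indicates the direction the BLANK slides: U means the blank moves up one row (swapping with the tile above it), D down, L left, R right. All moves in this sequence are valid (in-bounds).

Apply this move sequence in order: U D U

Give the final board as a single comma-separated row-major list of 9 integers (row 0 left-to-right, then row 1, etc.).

After move 1 (U):
5 0 1
6 2 3
7 4 8

After move 2 (D):
5 2 1
6 0 3
7 4 8

After move 3 (U):
5 0 1
6 2 3
7 4 8

Answer: 5, 0, 1, 6, 2, 3, 7, 4, 8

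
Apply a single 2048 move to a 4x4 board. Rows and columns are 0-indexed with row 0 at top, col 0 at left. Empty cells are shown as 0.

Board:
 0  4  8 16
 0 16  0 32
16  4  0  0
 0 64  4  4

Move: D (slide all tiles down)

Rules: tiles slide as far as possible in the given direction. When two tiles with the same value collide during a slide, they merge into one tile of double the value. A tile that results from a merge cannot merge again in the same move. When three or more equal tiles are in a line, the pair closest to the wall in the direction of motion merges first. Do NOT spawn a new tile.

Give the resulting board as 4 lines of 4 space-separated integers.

Answer:  0  4  0  0
 0 16  0 16
 0  4  8 32
16 64  4  4

Derivation:
Slide down:
col 0: [0, 0, 16, 0] -> [0, 0, 0, 16]
col 1: [4, 16, 4, 64] -> [4, 16, 4, 64]
col 2: [8, 0, 0, 4] -> [0, 0, 8, 4]
col 3: [16, 32, 0, 4] -> [0, 16, 32, 4]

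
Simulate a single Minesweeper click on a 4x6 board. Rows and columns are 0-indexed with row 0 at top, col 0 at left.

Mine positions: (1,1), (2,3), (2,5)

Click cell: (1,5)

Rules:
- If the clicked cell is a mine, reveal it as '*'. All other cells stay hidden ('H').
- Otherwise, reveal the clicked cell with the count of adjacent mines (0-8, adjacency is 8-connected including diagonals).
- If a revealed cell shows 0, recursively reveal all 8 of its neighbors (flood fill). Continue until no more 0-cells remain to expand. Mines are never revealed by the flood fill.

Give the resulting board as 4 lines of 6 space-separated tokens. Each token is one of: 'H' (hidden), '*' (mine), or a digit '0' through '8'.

H H H H H H
H H H H H 1
H H H H H H
H H H H H H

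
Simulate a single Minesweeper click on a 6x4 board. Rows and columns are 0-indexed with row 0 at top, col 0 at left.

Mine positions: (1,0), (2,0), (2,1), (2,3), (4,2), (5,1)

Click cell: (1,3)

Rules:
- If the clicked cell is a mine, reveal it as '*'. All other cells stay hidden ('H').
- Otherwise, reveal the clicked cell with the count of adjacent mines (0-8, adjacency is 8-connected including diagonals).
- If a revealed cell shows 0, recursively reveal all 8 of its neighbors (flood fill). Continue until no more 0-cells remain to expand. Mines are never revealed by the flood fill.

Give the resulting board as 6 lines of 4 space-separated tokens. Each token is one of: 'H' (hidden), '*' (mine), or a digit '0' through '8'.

H H H H
H H H 1
H H H H
H H H H
H H H H
H H H H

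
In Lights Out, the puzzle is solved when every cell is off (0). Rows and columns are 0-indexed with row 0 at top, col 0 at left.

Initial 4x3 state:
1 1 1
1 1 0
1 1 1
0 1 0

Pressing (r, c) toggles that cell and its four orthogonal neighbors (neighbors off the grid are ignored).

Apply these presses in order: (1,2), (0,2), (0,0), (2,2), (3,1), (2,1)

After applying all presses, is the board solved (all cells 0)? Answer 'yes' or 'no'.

Answer: no

Derivation:
After press 1 at (1,2):
1 1 0
1 0 1
1 1 0
0 1 0

After press 2 at (0,2):
1 0 1
1 0 0
1 1 0
0 1 0

After press 3 at (0,0):
0 1 1
0 0 0
1 1 0
0 1 0

After press 4 at (2,2):
0 1 1
0 0 1
1 0 1
0 1 1

After press 5 at (3,1):
0 1 1
0 0 1
1 1 1
1 0 0

After press 6 at (2,1):
0 1 1
0 1 1
0 0 0
1 1 0

Lights still on: 6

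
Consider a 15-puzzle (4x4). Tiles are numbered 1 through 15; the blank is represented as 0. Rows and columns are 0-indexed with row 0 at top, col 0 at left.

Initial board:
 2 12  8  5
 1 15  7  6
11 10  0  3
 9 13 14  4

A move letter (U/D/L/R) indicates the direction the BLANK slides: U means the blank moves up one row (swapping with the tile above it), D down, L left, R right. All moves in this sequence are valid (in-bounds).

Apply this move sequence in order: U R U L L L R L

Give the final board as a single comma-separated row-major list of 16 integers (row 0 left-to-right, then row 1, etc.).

After move 1 (U):
 2 12  8  5
 1 15  0  6
11 10  7  3
 9 13 14  4

After move 2 (R):
 2 12  8  5
 1 15  6  0
11 10  7  3
 9 13 14  4

After move 3 (U):
 2 12  8  0
 1 15  6  5
11 10  7  3
 9 13 14  4

After move 4 (L):
 2 12  0  8
 1 15  6  5
11 10  7  3
 9 13 14  4

After move 5 (L):
 2  0 12  8
 1 15  6  5
11 10  7  3
 9 13 14  4

After move 6 (L):
 0  2 12  8
 1 15  6  5
11 10  7  3
 9 13 14  4

After move 7 (R):
 2  0 12  8
 1 15  6  5
11 10  7  3
 9 13 14  4

After move 8 (L):
 0  2 12  8
 1 15  6  5
11 10  7  3
 9 13 14  4

Answer: 0, 2, 12, 8, 1, 15, 6, 5, 11, 10, 7, 3, 9, 13, 14, 4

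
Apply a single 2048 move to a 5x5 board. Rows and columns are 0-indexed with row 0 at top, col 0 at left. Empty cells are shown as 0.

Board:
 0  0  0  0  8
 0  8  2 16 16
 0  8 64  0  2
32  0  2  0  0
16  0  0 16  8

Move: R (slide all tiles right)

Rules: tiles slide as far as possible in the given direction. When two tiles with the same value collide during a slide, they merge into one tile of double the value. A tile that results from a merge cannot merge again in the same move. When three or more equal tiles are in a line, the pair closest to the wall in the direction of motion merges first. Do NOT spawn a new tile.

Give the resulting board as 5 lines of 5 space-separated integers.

Answer:  0  0  0  0  8
 0  0  8  2 32
 0  0  8 64  2
 0  0  0 32  2
 0  0  0 32  8

Derivation:
Slide right:
row 0: [0, 0, 0, 0, 8] -> [0, 0, 0, 0, 8]
row 1: [0, 8, 2, 16, 16] -> [0, 0, 8, 2, 32]
row 2: [0, 8, 64, 0, 2] -> [0, 0, 8, 64, 2]
row 3: [32, 0, 2, 0, 0] -> [0, 0, 0, 32, 2]
row 4: [16, 0, 0, 16, 8] -> [0, 0, 0, 32, 8]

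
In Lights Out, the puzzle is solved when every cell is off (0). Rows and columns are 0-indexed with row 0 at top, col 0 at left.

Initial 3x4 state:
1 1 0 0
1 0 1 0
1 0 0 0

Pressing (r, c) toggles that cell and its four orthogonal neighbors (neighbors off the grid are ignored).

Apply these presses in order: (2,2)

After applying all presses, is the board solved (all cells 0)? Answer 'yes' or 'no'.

After press 1 at (2,2):
1 1 0 0
1 0 0 0
1 1 1 1

Lights still on: 7

Answer: no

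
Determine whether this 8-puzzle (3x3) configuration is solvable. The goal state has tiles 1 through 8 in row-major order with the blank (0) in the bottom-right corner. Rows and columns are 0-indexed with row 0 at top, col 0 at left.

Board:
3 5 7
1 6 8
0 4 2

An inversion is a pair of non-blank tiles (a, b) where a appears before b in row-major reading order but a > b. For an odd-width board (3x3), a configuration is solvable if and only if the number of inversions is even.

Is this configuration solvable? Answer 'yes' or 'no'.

Inversions (pairs i<j in row-major order where tile[i] > tile[j] > 0): 14
14 is even, so the puzzle is solvable.

Answer: yes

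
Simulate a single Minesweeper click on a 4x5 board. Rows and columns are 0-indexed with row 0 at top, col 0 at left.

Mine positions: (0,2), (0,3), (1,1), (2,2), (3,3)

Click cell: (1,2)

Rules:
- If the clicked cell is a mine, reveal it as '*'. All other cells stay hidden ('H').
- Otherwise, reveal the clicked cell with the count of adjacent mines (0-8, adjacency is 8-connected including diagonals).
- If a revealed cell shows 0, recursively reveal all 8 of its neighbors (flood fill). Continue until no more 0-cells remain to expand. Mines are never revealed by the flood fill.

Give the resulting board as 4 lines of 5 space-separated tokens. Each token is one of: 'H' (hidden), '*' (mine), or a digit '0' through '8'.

H H H H H
H H 4 H H
H H H H H
H H H H H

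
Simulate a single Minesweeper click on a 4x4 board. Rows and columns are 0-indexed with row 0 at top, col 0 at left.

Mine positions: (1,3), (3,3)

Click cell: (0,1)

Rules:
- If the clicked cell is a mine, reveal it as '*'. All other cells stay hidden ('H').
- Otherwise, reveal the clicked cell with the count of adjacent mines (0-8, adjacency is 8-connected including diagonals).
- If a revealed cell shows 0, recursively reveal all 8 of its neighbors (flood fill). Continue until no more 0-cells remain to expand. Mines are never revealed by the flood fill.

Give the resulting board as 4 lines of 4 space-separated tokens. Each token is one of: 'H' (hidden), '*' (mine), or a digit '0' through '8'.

0 0 1 H
0 0 1 H
0 0 2 H
0 0 1 H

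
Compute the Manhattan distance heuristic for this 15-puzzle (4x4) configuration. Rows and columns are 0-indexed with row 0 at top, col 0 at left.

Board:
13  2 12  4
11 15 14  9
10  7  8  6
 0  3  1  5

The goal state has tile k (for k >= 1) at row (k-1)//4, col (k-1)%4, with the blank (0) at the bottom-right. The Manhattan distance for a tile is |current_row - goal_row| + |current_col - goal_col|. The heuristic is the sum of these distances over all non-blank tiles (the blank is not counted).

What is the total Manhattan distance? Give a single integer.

Answer: 41

Derivation:
Tile 13: at (0,0), goal (3,0), distance |0-3|+|0-0| = 3
Tile 2: at (0,1), goal (0,1), distance |0-0|+|1-1| = 0
Tile 12: at (0,2), goal (2,3), distance |0-2|+|2-3| = 3
Tile 4: at (0,3), goal (0,3), distance |0-0|+|3-3| = 0
Tile 11: at (1,0), goal (2,2), distance |1-2|+|0-2| = 3
Tile 15: at (1,1), goal (3,2), distance |1-3|+|1-2| = 3
Tile 14: at (1,2), goal (3,1), distance |1-3|+|2-1| = 3
Tile 9: at (1,3), goal (2,0), distance |1-2|+|3-0| = 4
Tile 10: at (2,0), goal (2,1), distance |2-2|+|0-1| = 1
Tile 7: at (2,1), goal (1,2), distance |2-1|+|1-2| = 2
Tile 8: at (2,2), goal (1,3), distance |2-1|+|2-3| = 2
Tile 6: at (2,3), goal (1,1), distance |2-1|+|3-1| = 3
Tile 3: at (3,1), goal (0,2), distance |3-0|+|1-2| = 4
Tile 1: at (3,2), goal (0,0), distance |3-0|+|2-0| = 5
Tile 5: at (3,3), goal (1,0), distance |3-1|+|3-0| = 5
Sum: 3 + 0 + 3 + 0 + 3 + 3 + 3 + 4 + 1 + 2 + 2 + 3 + 4 + 5 + 5 = 41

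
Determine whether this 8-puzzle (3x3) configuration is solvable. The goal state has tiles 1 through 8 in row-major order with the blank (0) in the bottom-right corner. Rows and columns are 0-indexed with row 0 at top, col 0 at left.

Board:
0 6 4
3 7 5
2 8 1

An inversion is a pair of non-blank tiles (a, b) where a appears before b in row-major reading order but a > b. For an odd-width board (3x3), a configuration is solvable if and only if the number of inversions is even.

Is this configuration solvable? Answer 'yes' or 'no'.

Inversions (pairs i<j in row-major order where tile[i] > tile[j] > 0): 17
17 is odd, so the puzzle is not solvable.

Answer: no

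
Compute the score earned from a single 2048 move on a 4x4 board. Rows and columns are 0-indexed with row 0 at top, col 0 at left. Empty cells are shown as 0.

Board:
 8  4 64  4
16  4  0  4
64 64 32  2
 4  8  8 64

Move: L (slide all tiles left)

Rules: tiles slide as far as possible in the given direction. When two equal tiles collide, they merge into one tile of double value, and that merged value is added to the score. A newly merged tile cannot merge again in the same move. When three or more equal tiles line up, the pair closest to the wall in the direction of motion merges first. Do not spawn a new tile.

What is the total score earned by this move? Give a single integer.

Answer: 152

Derivation:
Slide left:
row 0: [8, 4, 64, 4] -> [8, 4, 64, 4]  score +0 (running 0)
row 1: [16, 4, 0, 4] -> [16, 8, 0, 0]  score +8 (running 8)
row 2: [64, 64, 32, 2] -> [128, 32, 2, 0]  score +128 (running 136)
row 3: [4, 8, 8, 64] -> [4, 16, 64, 0]  score +16 (running 152)
Board after move:
  8   4  64   4
 16   8   0   0
128  32   2   0
  4  16  64   0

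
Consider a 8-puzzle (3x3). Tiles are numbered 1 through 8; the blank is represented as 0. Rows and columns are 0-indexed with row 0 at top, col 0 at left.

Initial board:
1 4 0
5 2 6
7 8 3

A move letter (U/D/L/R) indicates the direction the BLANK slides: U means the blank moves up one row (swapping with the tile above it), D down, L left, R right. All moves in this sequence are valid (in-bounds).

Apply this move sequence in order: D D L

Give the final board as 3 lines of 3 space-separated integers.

Answer: 1 4 6
5 2 3
7 0 8

Derivation:
After move 1 (D):
1 4 6
5 2 0
7 8 3

After move 2 (D):
1 4 6
5 2 3
7 8 0

After move 3 (L):
1 4 6
5 2 3
7 0 8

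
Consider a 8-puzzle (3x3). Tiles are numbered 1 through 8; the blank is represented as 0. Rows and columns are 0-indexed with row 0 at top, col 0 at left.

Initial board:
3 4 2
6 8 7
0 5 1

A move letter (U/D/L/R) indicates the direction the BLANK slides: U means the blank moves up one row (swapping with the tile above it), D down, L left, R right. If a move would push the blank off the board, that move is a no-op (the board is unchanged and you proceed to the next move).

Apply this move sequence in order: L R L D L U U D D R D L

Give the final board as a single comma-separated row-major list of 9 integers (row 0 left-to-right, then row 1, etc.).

Answer: 3, 4, 2, 6, 8, 7, 0, 5, 1

Derivation:
After move 1 (L):
3 4 2
6 8 7
0 5 1

After move 2 (R):
3 4 2
6 8 7
5 0 1

After move 3 (L):
3 4 2
6 8 7
0 5 1

After move 4 (D):
3 4 2
6 8 7
0 5 1

After move 5 (L):
3 4 2
6 8 7
0 5 1

After move 6 (U):
3 4 2
0 8 7
6 5 1

After move 7 (U):
0 4 2
3 8 7
6 5 1

After move 8 (D):
3 4 2
0 8 7
6 5 1

After move 9 (D):
3 4 2
6 8 7
0 5 1

After move 10 (R):
3 4 2
6 8 7
5 0 1

After move 11 (D):
3 4 2
6 8 7
5 0 1

After move 12 (L):
3 4 2
6 8 7
0 5 1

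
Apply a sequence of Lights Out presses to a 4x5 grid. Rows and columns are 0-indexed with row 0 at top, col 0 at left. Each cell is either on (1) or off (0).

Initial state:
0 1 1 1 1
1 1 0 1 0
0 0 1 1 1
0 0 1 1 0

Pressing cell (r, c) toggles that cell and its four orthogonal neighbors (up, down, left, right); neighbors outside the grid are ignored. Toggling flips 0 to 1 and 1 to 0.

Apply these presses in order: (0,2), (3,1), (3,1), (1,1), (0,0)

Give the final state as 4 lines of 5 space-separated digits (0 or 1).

After press 1 at (0,2):
0 0 0 0 1
1 1 1 1 0
0 0 1 1 1
0 0 1 1 0

After press 2 at (3,1):
0 0 0 0 1
1 1 1 1 0
0 1 1 1 1
1 1 0 1 0

After press 3 at (3,1):
0 0 0 0 1
1 1 1 1 0
0 0 1 1 1
0 0 1 1 0

After press 4 at (1,1):
0 1 0 0 1
0 0 0 1 0
0 1 1 1 1
0 0 1 1 0

After press 5 at (0,0):
1 0 0 0 1
1 0 0 1 0
0 1 1 1 1
0 0 1 1 0

Answer: 1 0 0 0 1
1 0 0 1 0
0 1 1 1 1
0 0 1 1 0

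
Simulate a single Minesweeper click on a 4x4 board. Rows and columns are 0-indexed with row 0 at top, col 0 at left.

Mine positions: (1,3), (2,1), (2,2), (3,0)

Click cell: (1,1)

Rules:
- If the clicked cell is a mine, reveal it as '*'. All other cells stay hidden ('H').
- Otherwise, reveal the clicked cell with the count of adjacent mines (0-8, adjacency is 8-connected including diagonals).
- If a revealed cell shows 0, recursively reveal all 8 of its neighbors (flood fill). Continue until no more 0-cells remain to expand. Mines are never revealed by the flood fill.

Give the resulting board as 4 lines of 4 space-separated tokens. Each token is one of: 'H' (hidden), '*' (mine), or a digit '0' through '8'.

H H H H
H 2 H H
H H H H
H H H H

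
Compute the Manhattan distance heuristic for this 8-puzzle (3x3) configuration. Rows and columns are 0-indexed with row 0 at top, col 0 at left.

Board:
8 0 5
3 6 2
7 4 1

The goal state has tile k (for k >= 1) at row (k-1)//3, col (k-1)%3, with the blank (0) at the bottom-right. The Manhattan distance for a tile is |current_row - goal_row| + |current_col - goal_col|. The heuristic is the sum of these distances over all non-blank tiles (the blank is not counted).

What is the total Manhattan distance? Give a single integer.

Tile 8: (0,0)->(2,1) = 3
Tile 5: (0,2)->(1,1) = 2
Tile 3: (1,0)->(0,2) = 3
Tile 6: (1,1)->(1,2) = 1
Tile 2: (1,2)->(0,1) = 2
Tile 7: (2,0)->(2,0) = 0
Tile 4: (2,1)->(1,0) = 2
Tile 1: (2,2)->(0,0) = 4
Sum: 3 + 2 + 3 + 1 + 2 + 0 + 2 + 4 = 17

Answer: 17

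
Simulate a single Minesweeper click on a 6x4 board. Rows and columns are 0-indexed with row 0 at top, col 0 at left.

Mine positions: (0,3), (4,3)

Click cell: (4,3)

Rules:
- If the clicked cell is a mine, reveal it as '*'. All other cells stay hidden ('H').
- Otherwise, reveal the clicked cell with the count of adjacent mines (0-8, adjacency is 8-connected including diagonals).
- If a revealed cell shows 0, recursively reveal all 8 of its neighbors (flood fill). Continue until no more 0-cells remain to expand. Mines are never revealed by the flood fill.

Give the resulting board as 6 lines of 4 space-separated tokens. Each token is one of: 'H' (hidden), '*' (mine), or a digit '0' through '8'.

H H H H
H H H H
H H H H
H H H H
H H H *
H H H H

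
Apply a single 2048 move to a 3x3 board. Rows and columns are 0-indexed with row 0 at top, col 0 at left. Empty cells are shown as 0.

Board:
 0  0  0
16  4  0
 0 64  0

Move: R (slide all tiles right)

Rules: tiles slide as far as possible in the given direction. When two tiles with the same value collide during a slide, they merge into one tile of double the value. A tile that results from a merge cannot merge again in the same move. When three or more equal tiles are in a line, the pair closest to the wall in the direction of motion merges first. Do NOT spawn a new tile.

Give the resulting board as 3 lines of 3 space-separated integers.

Slide right:
row 0: [0, 0, 0] -> [0, 0, 0]
row 1: [16, 4, 0] -> [0, 16, 4]
row 2: [0, 64, 0] -> [0, 0, 64]

Answer:  0  0  0
 0 16  4
 0  0 64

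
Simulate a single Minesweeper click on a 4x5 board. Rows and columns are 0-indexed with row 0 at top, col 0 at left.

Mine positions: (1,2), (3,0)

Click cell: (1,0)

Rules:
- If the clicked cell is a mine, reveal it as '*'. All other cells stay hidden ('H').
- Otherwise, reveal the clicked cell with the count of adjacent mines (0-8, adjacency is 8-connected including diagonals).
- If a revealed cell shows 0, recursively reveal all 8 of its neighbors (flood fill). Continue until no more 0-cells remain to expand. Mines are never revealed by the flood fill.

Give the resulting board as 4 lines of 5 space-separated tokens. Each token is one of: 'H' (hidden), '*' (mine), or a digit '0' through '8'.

0 1 H H H
0 1 H H H
1 2 H H H
H H H H H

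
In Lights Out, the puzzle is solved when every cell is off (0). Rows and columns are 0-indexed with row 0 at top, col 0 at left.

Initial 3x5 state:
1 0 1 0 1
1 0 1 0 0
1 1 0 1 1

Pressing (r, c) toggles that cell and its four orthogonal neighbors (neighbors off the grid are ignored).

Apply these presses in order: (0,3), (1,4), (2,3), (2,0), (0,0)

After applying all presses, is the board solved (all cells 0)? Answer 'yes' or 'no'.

Answer: no

Derivation:
After press 1 at (0,3):
1 0 0 1 0
1 0 1 1 0
1 1 0 1 1

After press 2 at (1,4):
1 0 0 1 1
1 0 1 0 1
1 1 0 1 0

After press 3 at (2,3):
1 0 0 1 1
1 0 1 1 1
1 1 1 0 1

After press 4 at (2,0):
1 0 0 1 1
0 0 1 1 1
0 0 1 0 1

After press 5 at (0,0):
0 1 0 1 1
1 0 1 1 1
0 0 1 0 1

Lights still on: 9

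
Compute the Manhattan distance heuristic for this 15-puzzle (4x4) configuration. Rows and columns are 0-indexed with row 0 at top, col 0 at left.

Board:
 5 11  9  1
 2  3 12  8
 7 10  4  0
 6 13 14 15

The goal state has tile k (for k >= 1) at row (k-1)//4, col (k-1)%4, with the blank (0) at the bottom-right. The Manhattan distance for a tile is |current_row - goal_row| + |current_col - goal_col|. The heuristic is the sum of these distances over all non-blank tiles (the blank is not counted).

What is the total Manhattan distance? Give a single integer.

Tile 5: (0,0)->(1,0) = 1
Tile 11: (0,1)->(2,2) = 3
Tile 9: (0,2)->(2,0) = 4
Tile 1: (0,3)->(0,0) = 3
Tile 2: (1,0)->(0,1) = 2
Tile 3: (1,1)->(0,2) = 2
Tile 12: (1,2)->(2,3) = 2
Tile 8: (1,3)->(1,3) = 0
Tile 7: (2,0)->(1,2) = 3
Tile 10: (2,1)->(2,1) = 0
Tile 4: (2,2)->(0,3) = 3
Tile 6: (3,0)->(1,1) = 3
Tile 13: (3,1)->(3,0) = 1
Tile 14: (3,2)->(3,1) = 1
Tile 15: (3,3)->(3,2) = 1
Sum: 1 + 3 + 4 + 3 + 2 + 2 + 2 + 0 + 3 + 0 + 3 + 3 + 1 + 1 + 1 = 29

Answer: 29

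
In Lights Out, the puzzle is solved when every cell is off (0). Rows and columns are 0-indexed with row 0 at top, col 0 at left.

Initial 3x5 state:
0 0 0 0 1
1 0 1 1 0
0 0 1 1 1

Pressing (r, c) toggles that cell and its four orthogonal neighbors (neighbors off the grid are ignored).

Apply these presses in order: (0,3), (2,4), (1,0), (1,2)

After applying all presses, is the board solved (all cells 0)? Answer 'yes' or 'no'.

Answer: no

Derivation:
After press 1 at (0,3):
0 0 1 1 0
1 0 1 0 0
0 0 1 1 1

After press 2 at (2,4):
0 0 1 1 0
1 0 1 0 1
0 0 1 0 0

After press 3 at (1,0):
1 0 1 1 0
0 1 1 0 1
1 0 1 0 0

After press 4 at (1,2):
1 0 0 1 0
0 0 0 1 1
1 0 0 0 0

Lights still on: 5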